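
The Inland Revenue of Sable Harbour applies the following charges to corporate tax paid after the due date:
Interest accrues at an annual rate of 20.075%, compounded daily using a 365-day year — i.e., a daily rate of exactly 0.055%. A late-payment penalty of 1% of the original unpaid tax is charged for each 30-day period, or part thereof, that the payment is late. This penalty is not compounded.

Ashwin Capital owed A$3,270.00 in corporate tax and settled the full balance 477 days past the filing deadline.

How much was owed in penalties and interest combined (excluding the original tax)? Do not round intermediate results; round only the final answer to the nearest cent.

A$1,503.83

Penalty periods: ⌈477/30⌉ = 16; penalty = 16 × 1% × A$3,270.00 = A$523.20
Interest: A$3,270.00 × ((1 + 0.00055)^477 − 1) = A$3,270.00 × 0.29988771… = A$980.6328…
Penalties + interest = A$523.2000 + A$980.6328… = A$1,503.83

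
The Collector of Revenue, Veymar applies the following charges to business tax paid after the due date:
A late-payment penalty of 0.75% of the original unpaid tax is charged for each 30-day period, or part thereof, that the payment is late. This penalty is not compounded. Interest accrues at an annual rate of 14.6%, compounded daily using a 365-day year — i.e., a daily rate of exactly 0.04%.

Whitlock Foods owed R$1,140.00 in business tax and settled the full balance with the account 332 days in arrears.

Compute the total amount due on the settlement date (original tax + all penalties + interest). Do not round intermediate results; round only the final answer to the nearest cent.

R$1,404.47

Penalty periods: ⌈332/30⌉ = 12; penalty = 12 × 0.75% × R$1,140.00 = R$102.60
Interest: R$1,140.00 × ((1 + 0.0004)^332 − 1) = R$1,140.00 × 0.14199125… = R$161.8700…
Total = R$1,140.00 + R$102.6000 + R$161.8700… = R$1,404.47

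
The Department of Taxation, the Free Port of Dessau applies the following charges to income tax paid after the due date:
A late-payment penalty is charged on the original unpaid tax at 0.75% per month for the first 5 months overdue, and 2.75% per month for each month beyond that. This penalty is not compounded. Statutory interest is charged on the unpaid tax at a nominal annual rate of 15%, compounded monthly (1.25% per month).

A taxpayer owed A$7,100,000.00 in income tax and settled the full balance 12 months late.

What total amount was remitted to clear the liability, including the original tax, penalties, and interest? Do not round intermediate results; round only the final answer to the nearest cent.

A$9,874,357.08

Penalty, months 1–5: 5 × 0.75% × A$7,100,000.00 = A$266,250.00
Penalty, months 6–12: 7 × 2.75% × A$7,100,000.00 = A$1,366,750.00
Interest: A$7,100,000.00 × ((1 + 0.0125)^12 − 1) = A$7,100,000.00 × 0.1607545… = A$1,141,357.0758…
Total = A$7,100,000.00 + A$1,633,000.0000 + A$1,141,357.0758… = A$9,874,357.08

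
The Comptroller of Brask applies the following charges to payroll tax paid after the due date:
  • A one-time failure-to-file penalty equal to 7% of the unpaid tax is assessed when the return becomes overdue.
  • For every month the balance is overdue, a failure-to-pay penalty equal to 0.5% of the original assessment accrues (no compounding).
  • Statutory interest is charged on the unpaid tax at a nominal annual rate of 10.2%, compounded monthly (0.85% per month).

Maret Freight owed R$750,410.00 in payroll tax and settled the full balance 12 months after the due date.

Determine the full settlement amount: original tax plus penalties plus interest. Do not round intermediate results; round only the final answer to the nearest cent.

R$928,186.80

Failure-to-file penalty: 7% × R$750,410.00 = R$52,528.70
Failure-to-pay penalty = 0.5% × R$750,410.00 × 12 mo = R$45,024.60
Interest: R$750,410.00 × ((1 + 0.0085)^12 − 1) = R$750,410.00 × 0.1069062… = R$80,223.5017…
Total = R$750,410.00 + R$97,553.3000 + R$80,223.5017… = R$928,186.80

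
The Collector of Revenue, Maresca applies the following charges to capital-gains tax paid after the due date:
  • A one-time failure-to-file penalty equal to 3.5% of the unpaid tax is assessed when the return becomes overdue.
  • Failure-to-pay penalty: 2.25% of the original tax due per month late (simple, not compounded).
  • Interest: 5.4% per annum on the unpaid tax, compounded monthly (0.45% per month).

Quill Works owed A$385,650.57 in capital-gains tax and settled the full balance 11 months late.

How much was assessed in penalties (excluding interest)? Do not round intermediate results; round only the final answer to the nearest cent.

Failure-to-file penalty: 3.5% × A$385,650.57 = A$13,497.77…
Failure-to-pay penalty: 11 × 2.25% × A$385,650.57 = A$95,448.52…
Total penalty = A$13,497.77… + A$95,448.52… = A$108,946.29

A$108,946.29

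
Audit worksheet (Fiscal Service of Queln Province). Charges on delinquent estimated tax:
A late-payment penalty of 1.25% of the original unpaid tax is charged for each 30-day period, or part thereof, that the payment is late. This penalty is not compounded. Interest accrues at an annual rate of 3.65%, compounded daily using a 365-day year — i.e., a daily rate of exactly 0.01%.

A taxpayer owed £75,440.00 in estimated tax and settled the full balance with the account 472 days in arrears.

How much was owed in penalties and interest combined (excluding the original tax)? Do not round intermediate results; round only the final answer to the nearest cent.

Penalty periods: ⌈472/30⌉ = 16; penalty = 16 × 1.25% × £75,440.00 = £15,088.00
Interest: £75,440.00 × ((1 + 0.0001)^472 − 1) = £75,440.00 × 0.04832918… = £3,645.9534…
Penalties + interest = £15,088.0000 + £3,645.9534… = £18,733.95

£18,733.95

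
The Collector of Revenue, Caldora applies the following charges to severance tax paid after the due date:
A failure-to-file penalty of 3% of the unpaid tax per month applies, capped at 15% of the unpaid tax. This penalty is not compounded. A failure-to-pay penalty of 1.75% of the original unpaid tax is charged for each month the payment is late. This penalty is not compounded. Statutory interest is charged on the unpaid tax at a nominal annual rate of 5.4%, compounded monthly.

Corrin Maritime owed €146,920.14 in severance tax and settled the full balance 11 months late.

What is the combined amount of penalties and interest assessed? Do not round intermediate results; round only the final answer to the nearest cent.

Failure-to-file: 11 × 3% × €146,920.14 = €48,483.65…, capped at 15% × €146,920.14 = €22,038.02…
Failure-to-pay penalty: 11 × 1.75% × €146,920.14 = €28,282.13…
Interest (5.4%/yr ÷ 12 = 0.45%/month): €146,920.14 × ((1 + 0.0045)^11 − 1) = €7,438.4083…
Penalties + interest = €50,320.1480… + €7,438.4083… = €57,758.56

€57,758.56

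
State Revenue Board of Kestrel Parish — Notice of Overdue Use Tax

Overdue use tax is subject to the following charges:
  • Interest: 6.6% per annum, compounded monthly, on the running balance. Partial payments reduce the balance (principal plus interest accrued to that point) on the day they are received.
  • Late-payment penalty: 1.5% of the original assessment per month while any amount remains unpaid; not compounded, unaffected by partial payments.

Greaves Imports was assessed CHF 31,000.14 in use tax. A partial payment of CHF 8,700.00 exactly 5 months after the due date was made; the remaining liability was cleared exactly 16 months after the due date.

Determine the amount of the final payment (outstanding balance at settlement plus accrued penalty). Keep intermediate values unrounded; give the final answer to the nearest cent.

CHF 32,042.59

Monthly rate = 6.6% ÷ 12 = 0.55%
Balance at month 5: CHF 31,000.1400 × (1 + 0.0055)^5 = CHF 31,862.0731…
After CHF 8,700.00 payment: CHF 31,862.0731… − CHF 8,700.00 = CHF 23,162.0731…
Balance at month 16: CHF 23,162.0731… × (1 + 0.0055)^11 = CHF 24,602.5573…
Penalty: 16 × 1.5% × CHF 31,000.14 = CHF 7,440.03…
Final settlement = outstanding balance + penalty = CHF 24,602.5573… + CHF 7,440.03… = CHF 32,042.59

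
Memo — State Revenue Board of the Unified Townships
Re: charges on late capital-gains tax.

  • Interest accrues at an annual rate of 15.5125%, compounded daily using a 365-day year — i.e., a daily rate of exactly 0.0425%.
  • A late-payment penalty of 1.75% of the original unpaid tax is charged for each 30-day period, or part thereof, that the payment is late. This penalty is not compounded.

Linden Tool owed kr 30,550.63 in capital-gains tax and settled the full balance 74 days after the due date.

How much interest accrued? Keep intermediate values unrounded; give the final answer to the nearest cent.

Interest: kr 30,550.63 × ((1 + 0.000425)^74 − 1) = kr 30,550.63 × 0.03194288… = kr 975.8752…

kr 975.88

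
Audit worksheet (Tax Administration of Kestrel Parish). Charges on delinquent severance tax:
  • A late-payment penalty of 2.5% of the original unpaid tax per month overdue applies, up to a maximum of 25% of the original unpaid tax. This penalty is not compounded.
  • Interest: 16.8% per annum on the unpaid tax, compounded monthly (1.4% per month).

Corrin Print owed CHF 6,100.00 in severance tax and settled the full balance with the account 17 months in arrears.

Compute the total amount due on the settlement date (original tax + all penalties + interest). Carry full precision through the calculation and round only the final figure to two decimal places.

Penalty (uncapped): 17 × 2.5% × CHF 6,100.00 = CHF 2,592.50; cap = 25% × CHF 6,100.00 = CHF 1,525.00 → penalty = CHF 1,525.00
Interest: CHF 6,100.00 × ((1 + 0.014)^17 − 1) = CHF 6,100.00 × 0.2666168… = CHF 1,626.3623…
Total = CHF 6,100.00 + CHF 1,525.0000 + CHF 1,626.3623… = CHF 9,251.36

CHF 9,251.36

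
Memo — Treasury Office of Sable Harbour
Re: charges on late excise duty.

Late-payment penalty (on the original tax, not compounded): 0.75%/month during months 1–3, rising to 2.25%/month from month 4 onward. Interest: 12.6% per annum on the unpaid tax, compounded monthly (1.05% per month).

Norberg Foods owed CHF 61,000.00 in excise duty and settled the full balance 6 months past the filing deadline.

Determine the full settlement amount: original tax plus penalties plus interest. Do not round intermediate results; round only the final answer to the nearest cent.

CHF 70,435.30

Penalty, months 1–3: 3 × 0.75% × CHF 61,000.00 = CHF 1,372.50
Penalty, months 4–6: 3 × 2.25% × CHF 61,000.00 = CHF 4,117.50
Interest: CHF 61,000.00 × ((1 + 0.0105)^6 − 1) = CHF 61,000.00 × 0.0646771… = CHF 3,945.3022…
Total = CHF 61,000.00 + CHF 5,490.0000 + CHF 3,945.3022… = CHF 70,435.30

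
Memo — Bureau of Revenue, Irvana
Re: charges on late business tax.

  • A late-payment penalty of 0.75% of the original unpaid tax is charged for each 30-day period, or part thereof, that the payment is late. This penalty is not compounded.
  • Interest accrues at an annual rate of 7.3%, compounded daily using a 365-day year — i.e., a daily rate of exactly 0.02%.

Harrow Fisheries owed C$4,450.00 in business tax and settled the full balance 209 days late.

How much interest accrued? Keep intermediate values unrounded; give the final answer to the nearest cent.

Interest: C$4,450.00 × ((1 + 0.0002)^209 − 1) = C$4,450.00 × 0.04268156… = C$189.9330…

C$189.93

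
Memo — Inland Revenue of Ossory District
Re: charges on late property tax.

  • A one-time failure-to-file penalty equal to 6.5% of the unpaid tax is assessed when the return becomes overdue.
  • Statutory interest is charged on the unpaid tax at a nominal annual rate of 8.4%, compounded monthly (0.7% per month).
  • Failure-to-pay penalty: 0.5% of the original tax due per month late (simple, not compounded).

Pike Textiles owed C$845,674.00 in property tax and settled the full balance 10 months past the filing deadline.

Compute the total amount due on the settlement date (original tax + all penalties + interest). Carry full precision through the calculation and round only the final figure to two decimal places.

C$1,004,023.64

Failure-to-file penalty: 6.5% × C$845,674.00 = C$54,968.81
Failure-to-pay penalty = 0.5% × C$845,674.00 × 10 mo = C$42,283.70
Interest: C$845,674.00 × ((1 + 0.007)^10 − 1) = C$845,674.00 × 0.0722467… = C$61,097.1291…
Total = C$845,674.00 + C$97,252.5100 + C$61,097.1291… = C$1,004,023.64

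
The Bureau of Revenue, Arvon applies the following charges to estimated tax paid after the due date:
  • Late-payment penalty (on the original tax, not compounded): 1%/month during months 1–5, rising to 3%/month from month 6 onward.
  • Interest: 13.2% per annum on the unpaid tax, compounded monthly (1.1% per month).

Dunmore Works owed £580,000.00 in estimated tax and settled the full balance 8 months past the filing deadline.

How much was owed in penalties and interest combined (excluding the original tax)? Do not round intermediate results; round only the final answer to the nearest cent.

£134,248.87

Penalty, months 1–5: 5 × 1% × £580,000.00 = £29,000.00
Penalty, months 6–8: 3 × 3% × £580,000.00 = £52,200.00
Interest: £580,000.00 × ((1 + 0.011)^8 − 1) = £580,000.00 × 0.0914636… = £53,048.8706…
Penalties + interest = £81,200.0000 + £53,048.8706… = £134,248.87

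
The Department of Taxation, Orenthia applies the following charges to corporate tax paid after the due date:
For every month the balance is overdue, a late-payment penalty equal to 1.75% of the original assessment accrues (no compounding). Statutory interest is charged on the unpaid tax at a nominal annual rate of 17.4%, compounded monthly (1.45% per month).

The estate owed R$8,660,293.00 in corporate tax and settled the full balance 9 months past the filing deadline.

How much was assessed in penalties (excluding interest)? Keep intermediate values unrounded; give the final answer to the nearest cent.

Late-payment penalty = 1.75% × R$8,660,293.00 × 9 mo = R$1,363,996.15…

R$1,363,996.15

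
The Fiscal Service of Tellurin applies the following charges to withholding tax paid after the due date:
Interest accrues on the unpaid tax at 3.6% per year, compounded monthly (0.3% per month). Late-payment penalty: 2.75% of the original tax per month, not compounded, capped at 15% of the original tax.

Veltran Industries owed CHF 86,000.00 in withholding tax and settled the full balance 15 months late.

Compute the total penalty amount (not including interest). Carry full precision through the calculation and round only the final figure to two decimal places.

Penalty (uncapped): 15 × 2.75% × CHF 86,000.00 = CHF 35,475.00; cap = 15% × CHF 86,000.00 = CHF 12,900.00 → penalty = CHF 12,900.00

CHF 12,900.00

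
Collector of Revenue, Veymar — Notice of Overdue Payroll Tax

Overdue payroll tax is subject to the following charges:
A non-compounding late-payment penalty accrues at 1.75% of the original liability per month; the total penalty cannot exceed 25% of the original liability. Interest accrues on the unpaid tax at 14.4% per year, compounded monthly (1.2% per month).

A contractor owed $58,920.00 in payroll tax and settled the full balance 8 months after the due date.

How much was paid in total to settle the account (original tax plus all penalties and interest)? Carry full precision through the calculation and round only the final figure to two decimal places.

$73,068.47

Penalty: 8 × 1.75% × $58,920.00 = $8,248.80 (below the 25% cap of $14,730.00)
Interest: $58,920.00 × ((1 + 0.012)^8 − 1) = $58,920.00 × 0.1001302… = $5,899.6734…
Total = $58,920.00 + $8,248.8000 + $5,899.6734… = $73,068.47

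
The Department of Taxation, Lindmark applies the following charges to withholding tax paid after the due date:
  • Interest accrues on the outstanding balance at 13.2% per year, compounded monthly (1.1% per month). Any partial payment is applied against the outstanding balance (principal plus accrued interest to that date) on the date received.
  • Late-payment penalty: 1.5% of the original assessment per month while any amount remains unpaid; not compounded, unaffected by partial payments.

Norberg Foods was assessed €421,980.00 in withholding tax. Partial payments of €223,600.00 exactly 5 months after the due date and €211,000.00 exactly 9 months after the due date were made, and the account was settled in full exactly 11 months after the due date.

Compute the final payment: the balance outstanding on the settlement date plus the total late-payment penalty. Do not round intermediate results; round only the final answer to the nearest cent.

€91,132.33

Balance at month 5: €421,980.0000 × (1 + 0.011)^5 = €445,705.1433…
After €223,600.00 payment: €445,705.1433… − €223,600.00 = €222,105.1433…
Balance at month 9: €222,105.1433… × (1 + 0.011)^4 = €232,040.2037…
After €211,000.00 payment: €232,040.2037… − €211,000.00 = €21,040.2037…
Balance at month 11: €21,040.2037… × (1 + 0.011)^2 = €21,505.6340…
Penalty: 11 × 1.5% × €421,980.00 = €69,626.70
Final settlement = outstanding balance + penalty = €21,505.6340… + €69,626.70 = €91,132.33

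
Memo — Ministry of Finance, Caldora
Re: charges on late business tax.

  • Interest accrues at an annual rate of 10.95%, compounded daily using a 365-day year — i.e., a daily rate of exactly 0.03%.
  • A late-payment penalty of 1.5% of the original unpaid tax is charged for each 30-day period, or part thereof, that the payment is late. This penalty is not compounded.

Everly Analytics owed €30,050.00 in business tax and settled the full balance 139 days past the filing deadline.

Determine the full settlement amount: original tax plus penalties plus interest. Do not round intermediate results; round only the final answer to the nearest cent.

€33,583.13

Penalty periods: ⌈139/30⌉ = 5; penalty = 5 × 1.5% × €30,050.00 = €2,253.75
Interest: €30,050.00 × ((1 + 0.0003)^139 − 1) = €30,050.00 × 0.04257514… = €1,279.3829…
Total = €30,050.00 + €2,253.7500 + €1,279.3829… = €33,583.13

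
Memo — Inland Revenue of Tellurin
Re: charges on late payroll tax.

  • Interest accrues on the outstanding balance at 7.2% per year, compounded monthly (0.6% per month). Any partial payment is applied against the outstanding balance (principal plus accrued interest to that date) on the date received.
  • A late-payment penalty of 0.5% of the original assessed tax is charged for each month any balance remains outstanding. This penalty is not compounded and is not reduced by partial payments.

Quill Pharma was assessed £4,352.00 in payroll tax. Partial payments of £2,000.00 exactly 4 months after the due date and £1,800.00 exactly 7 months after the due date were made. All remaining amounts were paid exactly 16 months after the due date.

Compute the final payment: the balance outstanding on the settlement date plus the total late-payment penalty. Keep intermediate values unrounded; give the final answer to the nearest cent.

£1,088.88

Balance at month 4: £4,352.0000 × (1 + 0.006)^4 = £4,457.3918…
After £2,000.00 payment: £4,457.3918… − £2,000.00 = £2,457.3918…
Balance at month 7: £2,457.3918… × (1 + 0.006)^3 = £2,501.8908…
After £1,800.00 payment: £2,501.8908… − £1,800.00 = £701.8908…
Balance at month 16: £701.8908… × (1 + 0.006)^9 = £740.7154…
Penalty: 16 × 0.5% × £4,352.00 = £348.16
Final settlement = outstanding balance + penalty = £740.7154… + £348.16 = £1,088.88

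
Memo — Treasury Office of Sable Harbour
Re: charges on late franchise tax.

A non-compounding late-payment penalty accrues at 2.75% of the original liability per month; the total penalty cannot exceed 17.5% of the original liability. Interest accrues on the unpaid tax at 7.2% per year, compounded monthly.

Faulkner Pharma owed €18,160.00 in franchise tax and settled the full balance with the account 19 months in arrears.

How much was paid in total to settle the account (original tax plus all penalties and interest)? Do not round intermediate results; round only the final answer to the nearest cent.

€23,523.93

Penalty (uncapped): 19 × 2.75% × €18,160.00 = €9,488.60; cap = 17.5% × €18,160.00 = €3,178.00 → penalty = €3,178.00
Interest (7.2%/yr ÷ 12 = 0.6%/month): €18,160.00 × ((1 + 0.006)^19 − 1) = €2,185.9268…
Total = €18,160.00 + €3,178.0000 + €2,185.9268… = €23,523.93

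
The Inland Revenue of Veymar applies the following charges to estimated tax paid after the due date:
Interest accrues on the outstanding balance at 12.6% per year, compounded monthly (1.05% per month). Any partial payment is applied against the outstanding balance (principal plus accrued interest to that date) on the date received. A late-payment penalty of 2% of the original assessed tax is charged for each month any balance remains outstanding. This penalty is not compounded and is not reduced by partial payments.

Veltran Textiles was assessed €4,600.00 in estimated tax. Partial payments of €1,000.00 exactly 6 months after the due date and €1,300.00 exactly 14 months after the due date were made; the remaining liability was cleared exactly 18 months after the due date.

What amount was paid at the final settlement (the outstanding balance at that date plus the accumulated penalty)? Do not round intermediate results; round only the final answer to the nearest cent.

Balance at month 6: €4,600.0000 × (1 + 0.0105)^6 = €4,897.5146…
After €1,000.00 payment: €4,897.5146… − €1,000.00 = €3,897.5146…
Balance at month 14: €3,897.5146… × (1 + 0.0105)^8 = €4,237.1935…
After €1,300.00 payment: €4,237.1935… − €1,300.00 = €2,937.1935…
Balance at month 18: €2,937.1935… × (1 + 0.0105)^4 = €3,062.5122…
Penalty: 18 × 2% × €4,600.00 = €1,656.00
Final settlement = outstanding balance + penalty = €3,062.5122… + €1,656.00 = €4,718.51

€4,718.51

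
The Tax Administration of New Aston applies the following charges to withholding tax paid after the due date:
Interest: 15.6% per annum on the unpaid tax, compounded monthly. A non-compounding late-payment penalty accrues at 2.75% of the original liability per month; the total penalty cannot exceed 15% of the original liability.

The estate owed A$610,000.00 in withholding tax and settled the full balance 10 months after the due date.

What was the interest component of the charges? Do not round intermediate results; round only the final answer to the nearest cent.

Interest (15.6%/yr ÷ 12 = 1.3%/month): A$610,000.00 × ((1 + 0.013)^10 − 1) = A$84,103.5868…

A$84,103.59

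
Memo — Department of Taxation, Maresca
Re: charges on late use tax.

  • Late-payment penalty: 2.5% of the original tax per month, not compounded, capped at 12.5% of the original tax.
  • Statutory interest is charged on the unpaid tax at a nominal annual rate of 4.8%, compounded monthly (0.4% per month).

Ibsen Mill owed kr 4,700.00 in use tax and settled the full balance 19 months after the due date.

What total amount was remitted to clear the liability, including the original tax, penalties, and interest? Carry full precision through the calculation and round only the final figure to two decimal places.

kr 5,657.86

Penalty (uncapped): 19 × 2.5% × kr 4,700.00 = kr 2,232.50; cap = 12.5% × kr 4,700.00 = kr 587.50 → penalty = kr 587.50
Interest: kr 4,700.00 × ((1 + 0.004)^19 − 1) = kr 4,700.00 × 0.0787990… = kr 370.3554…
Total = kr 4,700.00 + kr 587.5000 + kr 370.3554… = kr 5,657.86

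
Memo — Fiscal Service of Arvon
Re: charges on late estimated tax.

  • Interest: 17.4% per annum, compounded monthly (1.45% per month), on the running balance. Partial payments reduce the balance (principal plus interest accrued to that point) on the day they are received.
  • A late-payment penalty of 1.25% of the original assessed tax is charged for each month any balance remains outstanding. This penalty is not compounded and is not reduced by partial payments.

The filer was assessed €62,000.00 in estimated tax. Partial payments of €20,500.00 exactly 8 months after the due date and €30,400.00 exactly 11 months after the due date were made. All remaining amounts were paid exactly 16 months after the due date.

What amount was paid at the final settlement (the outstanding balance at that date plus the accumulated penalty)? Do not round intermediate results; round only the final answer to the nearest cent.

Balance at month 8: €62,000.0000 × (1 + 0.0145)^8 = €69,567.7729…
After €20,500.00 payment: €69,567.7729… − €20,500.00 = €49,067.7729…
Balance at month 11: €49,067.7729… × (1 + 0.0145)^3 = €51,233.3201…
After €30,400.00 payment: €51,233.3201… − €30,400.00 = €20,833.3201…
Balance at month 16: €20,833.3201… × (1 + 0.0145)^5 = €22,388.1776…
Penalty: 16 × 1.25% × €62,000.00 = €12,400.00
Final settlement = outstanding balance + penalty = €22,388.1776… + €12,400.00 = €34,788.18

€34,788.18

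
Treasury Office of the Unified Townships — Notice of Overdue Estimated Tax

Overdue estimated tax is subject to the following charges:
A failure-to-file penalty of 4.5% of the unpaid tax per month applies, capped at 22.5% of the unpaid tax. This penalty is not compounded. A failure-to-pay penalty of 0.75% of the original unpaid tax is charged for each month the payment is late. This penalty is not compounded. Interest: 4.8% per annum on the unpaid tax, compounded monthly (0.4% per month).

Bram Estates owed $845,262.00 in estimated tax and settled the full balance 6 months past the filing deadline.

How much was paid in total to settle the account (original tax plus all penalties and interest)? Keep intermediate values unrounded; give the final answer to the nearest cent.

Failure-to-file: 6 × 4.5% × $845,262.00 = $228,220.74, capped at 22.5% × $845,262.00 = $190,183.95
Failure-to-pay penalty = 0.75% × $845,262.00 × 6 mo = $38,036.79
Interest: $845,262.00 × ((1 + 0.004)^6 − 1) = $845,262.00 × 0.0242413… = $20,490.2361…
Total = $845,262.00 + $228,220.7400 + $20,490.2361… = $1,093,972.98

$1,093,972.98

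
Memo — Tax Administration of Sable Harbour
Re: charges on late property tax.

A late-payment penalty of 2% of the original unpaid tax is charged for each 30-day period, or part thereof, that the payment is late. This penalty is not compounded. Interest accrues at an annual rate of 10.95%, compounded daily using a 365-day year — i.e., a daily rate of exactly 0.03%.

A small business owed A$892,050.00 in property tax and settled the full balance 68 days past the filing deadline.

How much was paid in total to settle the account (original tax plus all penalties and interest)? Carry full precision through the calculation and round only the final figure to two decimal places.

A$963,954.92

Penalty periods: ⌈68/30⌉ = 3; penalty = 3 × 2% × A$892,050.00 = A$53,523.00
Interest: A$892,050.00 × ((1 + 0.0003)^68 − 1) = A$892,050.00 × 0.02060638… = A$18,381.9211…
Total = A$892,050.00 + A$53,523.0000 + A$18,381.9211… = A$963,954.92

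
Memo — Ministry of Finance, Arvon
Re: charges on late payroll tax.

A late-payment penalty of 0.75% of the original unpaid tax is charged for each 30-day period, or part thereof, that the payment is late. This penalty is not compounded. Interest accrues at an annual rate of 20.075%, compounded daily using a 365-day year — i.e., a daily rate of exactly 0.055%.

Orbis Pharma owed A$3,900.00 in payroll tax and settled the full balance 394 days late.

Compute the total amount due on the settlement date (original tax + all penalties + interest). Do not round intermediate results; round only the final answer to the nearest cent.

A$5,252.90

Penalty periods: ⌈394/30⌉ = 14; penalty = 14 × 0.75% × A$3,900.00 = A$409.50
Interest: A$3,900.00 × ((1 + 0.00055)^394 − 1) = A$3,900.00 × 0.24189747… = A$943.4001…
Total = A$3,900.00 + A$409.5000 + A$943.4001… = A$5,252.90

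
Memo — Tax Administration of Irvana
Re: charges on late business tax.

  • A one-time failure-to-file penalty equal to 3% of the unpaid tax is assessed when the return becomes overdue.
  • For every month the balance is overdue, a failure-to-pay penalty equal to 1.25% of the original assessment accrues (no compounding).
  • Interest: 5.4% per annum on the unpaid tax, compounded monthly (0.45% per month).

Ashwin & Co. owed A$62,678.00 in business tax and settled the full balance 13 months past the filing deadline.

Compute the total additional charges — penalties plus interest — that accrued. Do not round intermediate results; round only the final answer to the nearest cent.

Failure-to-file penalty: 3% × A$62,678.00 = A$1,880.34
Failure-to-pay penalty = 1.25% × A$62,678.00 × 13 mo = A$10,185.18…
Interest: A$62,678.00 × ((1 + 0.0045)^13 − 1) = A$62,678.00 × 0.0601059… = A$3,767.3149…
Penalties + interest = A$12,065.5150 + A$3,767.3149… = A$15,832.83

A$15,832.83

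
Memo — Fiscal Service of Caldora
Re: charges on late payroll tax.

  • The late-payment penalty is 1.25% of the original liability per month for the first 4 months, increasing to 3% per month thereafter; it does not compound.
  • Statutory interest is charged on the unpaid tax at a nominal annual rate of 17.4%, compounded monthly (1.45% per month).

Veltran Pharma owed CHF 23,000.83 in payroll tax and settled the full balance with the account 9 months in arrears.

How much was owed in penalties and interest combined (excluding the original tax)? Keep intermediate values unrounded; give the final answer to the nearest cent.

Penalty, months 1–4: 4 × 1.25% × CHF 23,000.83 = CHF 1,150.04…
Penalty, months 5–9: 5 × 3% × CHF 23,000.83 = CHF 3,450.12…
Interest: CHF 23,000.83 × ((1 + 0.0145)^9 − 1) = CHF 23,000.83 × 0.1383307… = CHF 3,181.7217…
Penalties + interest = CHF 4,600.1660 + CHF 3,181.7217… = CHF 7,781.89

CHF 7,781.89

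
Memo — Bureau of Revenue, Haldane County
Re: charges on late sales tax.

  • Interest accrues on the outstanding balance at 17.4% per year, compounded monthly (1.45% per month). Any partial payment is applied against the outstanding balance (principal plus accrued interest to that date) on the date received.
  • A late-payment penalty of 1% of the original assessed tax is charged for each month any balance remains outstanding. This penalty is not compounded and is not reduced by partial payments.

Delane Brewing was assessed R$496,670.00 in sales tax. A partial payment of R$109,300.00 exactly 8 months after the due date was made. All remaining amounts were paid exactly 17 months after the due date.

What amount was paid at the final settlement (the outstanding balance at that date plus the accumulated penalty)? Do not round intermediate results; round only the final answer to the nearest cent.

R$594,399.20

Balance at month 8: R$496,670.0000 × (1 + 0.0145)^8 = R$557,293.9641…
After R$109,300.00 payment: R$557,293.9641… − R$109,300.00 = R$447,993.9641…
Balance at month 17: R$447,993.9641… × (1 + 0.0145)^9 = R$509,965.2988…
Penalty: 17 × 1% × R$496,670.00 = R$84,433.90
Final settlement = outstanding balance + penalty = R$509,965.2988… + R$84,433.90 = R$594,399.20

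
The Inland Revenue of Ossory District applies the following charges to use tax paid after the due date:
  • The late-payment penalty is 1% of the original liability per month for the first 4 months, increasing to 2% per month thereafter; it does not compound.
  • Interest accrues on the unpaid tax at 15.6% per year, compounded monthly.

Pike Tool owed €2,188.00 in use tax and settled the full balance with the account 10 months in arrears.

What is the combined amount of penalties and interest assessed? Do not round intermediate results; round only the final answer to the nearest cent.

€651.75

Penalty, months 1–4: 4 × 1% × €2,188.00 = €87.52
Penalty, months 5–10: 6 × 2% × €2,188.00 = €262.56
Interest (15.6%/yr ÷ 12 = 1.3%/month): €2,188.00 × ((1 + 0.013)^10 − 1) = €301.6699…
Penalties + interest = €350.0800 + €301.6699… = €651.75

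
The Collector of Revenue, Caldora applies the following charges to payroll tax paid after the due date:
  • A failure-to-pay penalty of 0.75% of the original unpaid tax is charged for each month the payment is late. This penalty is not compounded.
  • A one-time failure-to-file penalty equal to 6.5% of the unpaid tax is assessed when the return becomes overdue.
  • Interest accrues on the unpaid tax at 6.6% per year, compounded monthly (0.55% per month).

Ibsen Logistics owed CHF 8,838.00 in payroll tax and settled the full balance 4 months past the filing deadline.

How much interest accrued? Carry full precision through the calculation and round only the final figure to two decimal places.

Interest: CHF 8,838.00 × ((1 + 0.0055)^4 − 1) = CHF 8,838.00 × 0.0221822… = CHF 196.0460…

CHF 196.05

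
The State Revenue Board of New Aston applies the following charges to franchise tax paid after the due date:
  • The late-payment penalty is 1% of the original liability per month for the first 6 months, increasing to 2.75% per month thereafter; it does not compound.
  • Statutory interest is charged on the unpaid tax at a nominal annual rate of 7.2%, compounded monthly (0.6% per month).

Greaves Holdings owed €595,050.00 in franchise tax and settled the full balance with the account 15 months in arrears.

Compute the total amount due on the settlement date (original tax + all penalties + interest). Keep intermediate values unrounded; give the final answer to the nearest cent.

€833,891.21

Penalty, months 1–6: 6 × 1% × €595,050.00 = €35,703.00
Penalty, months 7–15: 9 × 2.75% × €595,050.00 = €147,274.88…
Interest: €595,050.00 × ((1 + 0.006)^15 − 1) = €595,050.00 × 0.0938801… = €55,863.3372…
Total = €595,050.00 + €182,977.8750 + €55,863.3372… = €833,891.21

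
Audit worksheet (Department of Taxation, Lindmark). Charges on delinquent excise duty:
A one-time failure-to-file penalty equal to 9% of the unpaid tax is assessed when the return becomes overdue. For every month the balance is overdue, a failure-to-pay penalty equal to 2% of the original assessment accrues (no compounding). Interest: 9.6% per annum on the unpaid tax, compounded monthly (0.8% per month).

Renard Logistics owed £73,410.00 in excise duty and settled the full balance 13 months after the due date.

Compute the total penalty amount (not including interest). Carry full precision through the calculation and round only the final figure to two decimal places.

£25,693.50

Failure-to-file penalty: 9% × £73,410.00 = £6,606.90
Failure-to-pay penalty: 13 × 2% × £73,410.00 = £19,086.60
Total penalty = £6,606.90 + £19,086.60 = £25,693.50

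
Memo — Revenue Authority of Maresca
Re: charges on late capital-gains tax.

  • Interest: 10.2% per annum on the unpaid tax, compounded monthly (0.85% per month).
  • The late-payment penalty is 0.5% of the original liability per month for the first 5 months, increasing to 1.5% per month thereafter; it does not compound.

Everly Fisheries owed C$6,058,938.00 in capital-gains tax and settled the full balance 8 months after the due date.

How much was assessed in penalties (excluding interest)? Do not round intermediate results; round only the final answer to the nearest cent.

Penalty, months 1–5: 5 × 0.5% × C$6,058,938.00 = C$151,473.45
Penalty, months 6–8: 3 × 1.5% × C$6,058,938.00 = C$272,652.21
Total penalty = C$151,473.45 + C$272,652.21 = C$424,125.66

C$424,125.66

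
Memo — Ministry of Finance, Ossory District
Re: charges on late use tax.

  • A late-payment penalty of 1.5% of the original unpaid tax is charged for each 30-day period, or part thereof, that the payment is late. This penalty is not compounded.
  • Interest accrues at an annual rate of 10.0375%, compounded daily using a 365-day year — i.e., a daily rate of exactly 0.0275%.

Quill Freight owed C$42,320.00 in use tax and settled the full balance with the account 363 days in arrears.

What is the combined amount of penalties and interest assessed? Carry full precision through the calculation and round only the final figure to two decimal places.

C$12,694.41

Penalty periods: ⌈363/30⌉ = 13; penalty = 13 × 1.5% × C$42,320.00 = C$8,252.40
Interest: C$42,320.00 × ((1 + 0.000275)^363 − 1) = C$42,320.00 × 0.10496237… = C$4,442.0073…
Penalties + interest = C$8,252.4000 + C$4,442.0073… = C$12,694.41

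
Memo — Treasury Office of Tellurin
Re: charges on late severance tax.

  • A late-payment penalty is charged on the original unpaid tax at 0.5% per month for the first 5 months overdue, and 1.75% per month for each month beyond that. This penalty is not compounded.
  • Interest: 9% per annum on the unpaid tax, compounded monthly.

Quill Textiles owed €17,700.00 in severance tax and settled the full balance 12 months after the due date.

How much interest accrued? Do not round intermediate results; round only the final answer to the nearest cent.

€1,660.38

Interest (9%/yr ÷ 12 = 0.75%/month): €17,700.00 × ((1 + 0.0075)^12 − 1) = €1,660.3821…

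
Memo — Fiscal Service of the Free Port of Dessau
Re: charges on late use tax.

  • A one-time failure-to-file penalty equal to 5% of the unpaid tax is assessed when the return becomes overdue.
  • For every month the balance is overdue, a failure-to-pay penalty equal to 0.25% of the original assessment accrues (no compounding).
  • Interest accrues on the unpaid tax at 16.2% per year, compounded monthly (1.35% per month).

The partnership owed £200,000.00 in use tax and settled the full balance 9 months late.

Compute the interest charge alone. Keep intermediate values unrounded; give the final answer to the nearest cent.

Interest: £200,000.00 × ((1 + 0.0135)^9 − 1) = £200,000.00 × 0.1282719… = £25,654.3827…

£25,654.38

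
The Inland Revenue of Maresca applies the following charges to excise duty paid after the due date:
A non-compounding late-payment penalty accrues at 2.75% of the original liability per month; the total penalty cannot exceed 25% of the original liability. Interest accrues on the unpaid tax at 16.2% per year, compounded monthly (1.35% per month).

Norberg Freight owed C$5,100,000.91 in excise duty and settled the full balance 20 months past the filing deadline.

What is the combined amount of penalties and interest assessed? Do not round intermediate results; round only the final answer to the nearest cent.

Penalty (uncapped): 20 × 2.75% × C$5,100,000.91 = C$2,805,000.50…; cap = 25% × C$5,100,000.91 = C$1,275,000.23… → penalty = C$1,275,000.23…
Interest: C$5,100,000.91 × ((1 + 0.0135)^20 − 1) = C$5,100,000.91 × 0.3076004… = C$1,568,762.5628…
Penalties + interest = C$1,275,000.2275 + C$1,568,762.5628… = C$2,843,762.79

C$2,843,762.79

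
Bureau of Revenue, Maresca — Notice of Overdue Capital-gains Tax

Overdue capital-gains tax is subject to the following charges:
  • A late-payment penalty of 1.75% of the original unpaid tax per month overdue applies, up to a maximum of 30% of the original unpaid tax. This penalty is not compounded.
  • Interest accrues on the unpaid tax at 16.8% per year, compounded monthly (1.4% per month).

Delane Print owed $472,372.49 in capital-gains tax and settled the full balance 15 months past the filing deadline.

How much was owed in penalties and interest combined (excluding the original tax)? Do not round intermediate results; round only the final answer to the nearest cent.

$233,532.75

Penalty: 15 × 1.75% × $472,372.49 = $123,997.78… (below the 30% cap of $141,711.75…)
Interest: $472,372.49 × ((1 + 0.014)^15 − 1) = $472,372.49 × 0.2318826… = $109,534.9665…
Penalties + interest = $123,997.7786… + $109,534.9665… = $233,532.75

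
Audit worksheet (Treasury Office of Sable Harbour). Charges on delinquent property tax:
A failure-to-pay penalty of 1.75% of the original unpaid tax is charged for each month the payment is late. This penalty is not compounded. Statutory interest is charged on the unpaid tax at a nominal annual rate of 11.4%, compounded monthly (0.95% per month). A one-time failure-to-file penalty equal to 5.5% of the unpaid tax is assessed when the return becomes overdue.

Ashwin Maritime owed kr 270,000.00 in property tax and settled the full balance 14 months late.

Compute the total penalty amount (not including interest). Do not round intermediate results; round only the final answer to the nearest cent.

Failure-to-file penalty: 5.5% × kr 270,000.00 = kr 14,850.00
Failure-to-pay penalty = 1.75% × kr 270,000.00 × 14 mo = kr 66,150.00
Total penalty = kr 14,850.00 + kr 66,150.00 = kr 81,000.00

kr 81,000.00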